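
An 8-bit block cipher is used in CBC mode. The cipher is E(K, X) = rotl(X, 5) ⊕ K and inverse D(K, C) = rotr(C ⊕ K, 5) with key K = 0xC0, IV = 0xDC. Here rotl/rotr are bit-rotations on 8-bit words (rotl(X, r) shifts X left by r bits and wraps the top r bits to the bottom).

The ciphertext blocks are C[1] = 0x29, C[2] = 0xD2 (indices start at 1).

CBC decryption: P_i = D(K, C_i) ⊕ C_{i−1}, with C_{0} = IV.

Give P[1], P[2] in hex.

P[1]: D(K, 0x29) = 0x4F; 0x4F ⊕ 0xDC = 0x93.
P[2]: D(K, 0xD2) = 0x90; 0x90 ⊕ 0x29 = 0xB9.

P[1] = 0x93, P[2] = 0xB9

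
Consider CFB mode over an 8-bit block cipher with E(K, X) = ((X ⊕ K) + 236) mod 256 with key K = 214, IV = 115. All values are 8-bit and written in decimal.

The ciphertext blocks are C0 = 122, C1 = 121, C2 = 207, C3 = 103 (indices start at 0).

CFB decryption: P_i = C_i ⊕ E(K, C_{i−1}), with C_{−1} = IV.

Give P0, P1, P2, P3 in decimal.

P0: E(K, 115) = 145; 122 ⊕ 145 = 235.
P1: E(K, 122) = 152; 121 ⊕ 152 = 225.
P2: E(K, 121) = 155; 207 ⊕ 155 = 84.
P3: E(K, 207) = 5; 103 ⊕ 5 = 98.

P0 = 235, P1 = 225, P2 = 84, P3 = 98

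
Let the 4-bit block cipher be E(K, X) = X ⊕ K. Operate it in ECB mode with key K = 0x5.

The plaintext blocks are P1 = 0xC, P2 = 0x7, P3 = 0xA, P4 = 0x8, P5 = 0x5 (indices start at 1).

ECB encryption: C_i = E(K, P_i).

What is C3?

C3: E(K, 0xA) = 0xF.

C3 = 0xF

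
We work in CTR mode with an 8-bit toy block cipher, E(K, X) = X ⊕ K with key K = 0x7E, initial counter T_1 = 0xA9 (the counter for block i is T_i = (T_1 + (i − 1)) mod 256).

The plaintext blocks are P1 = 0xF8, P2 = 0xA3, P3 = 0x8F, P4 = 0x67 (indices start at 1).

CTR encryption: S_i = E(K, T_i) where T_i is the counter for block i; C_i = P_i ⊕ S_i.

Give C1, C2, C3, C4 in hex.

C1 = 0x2F, C2 = 0x77, C3 = 0x5A, C4 = 0xB5

C1: T = 0xA9, S = E(K, T) = 0xD7; 0xF8 ⊕ 0xD7 = 0x2F.
C2: T = 0xAA, S = E(K, T) = 0xD4; 0xA3 ⊕ 0xD4 = 0x77.
C3: T = 0xAB, S = E(K, T) = 0xD5; 0x8F ⊕ 0xD5 = 0x5A.
C4: T = 0xAC, S = E(K, T) = 0xD2; 0x67 ⊕ 0xD2 = 0xB5.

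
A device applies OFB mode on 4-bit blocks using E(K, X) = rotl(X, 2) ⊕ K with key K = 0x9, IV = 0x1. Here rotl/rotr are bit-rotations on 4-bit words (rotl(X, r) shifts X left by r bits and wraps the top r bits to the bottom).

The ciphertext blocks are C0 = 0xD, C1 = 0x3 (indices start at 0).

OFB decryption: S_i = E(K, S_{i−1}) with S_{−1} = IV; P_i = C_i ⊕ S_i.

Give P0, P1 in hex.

P0: S = E(K, 0x1) = 0xD; 0xD ⊕ 0xD = 0x0.
P1: S = E(K, 0xD) = 0xE; 0x3 ⊕ 0xE = 0xD.

P0 = 0x0, P1 = 0xD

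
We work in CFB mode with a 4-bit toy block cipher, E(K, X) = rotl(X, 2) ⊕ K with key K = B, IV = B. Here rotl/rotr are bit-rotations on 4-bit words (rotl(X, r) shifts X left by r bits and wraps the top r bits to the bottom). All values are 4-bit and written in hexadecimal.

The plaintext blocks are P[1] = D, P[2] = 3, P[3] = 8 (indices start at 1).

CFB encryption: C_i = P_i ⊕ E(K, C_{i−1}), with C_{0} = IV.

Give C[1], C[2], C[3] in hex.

C[1] = 8, C[2] = A, C[3] = 9

C[1]: E(K, B) = 5; D ⊕ 5 = 8.
C[2]: E(K, 8) = 9; 3 ⊕ 9 = A.
C[3]: E(K, A) = 1; 8 ⊕ 1 = 9.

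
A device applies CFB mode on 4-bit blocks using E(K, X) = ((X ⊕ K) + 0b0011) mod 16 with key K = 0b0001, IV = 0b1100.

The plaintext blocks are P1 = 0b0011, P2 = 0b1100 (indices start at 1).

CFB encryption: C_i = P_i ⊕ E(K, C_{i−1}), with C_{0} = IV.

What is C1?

C1: E(K, 0b1100) = 0b0000; 0b0011 ⊕ 0b0000 = 0b0011.

C1 = 0b0011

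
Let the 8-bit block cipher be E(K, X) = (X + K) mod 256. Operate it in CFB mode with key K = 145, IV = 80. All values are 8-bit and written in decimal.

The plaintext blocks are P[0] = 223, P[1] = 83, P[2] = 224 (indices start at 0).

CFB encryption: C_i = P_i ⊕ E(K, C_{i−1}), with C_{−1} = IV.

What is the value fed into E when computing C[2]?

156

C[0]: E(K, 80) = 225; 223 ⊕ 225 = 62.
C[1]: E(K, 62) = 207; 83 ⊕ 207 = 156.
C[2]: E(K, 156) = 45; 224 ⊕ 45 = 205.
So the input to E for block [2] is 156.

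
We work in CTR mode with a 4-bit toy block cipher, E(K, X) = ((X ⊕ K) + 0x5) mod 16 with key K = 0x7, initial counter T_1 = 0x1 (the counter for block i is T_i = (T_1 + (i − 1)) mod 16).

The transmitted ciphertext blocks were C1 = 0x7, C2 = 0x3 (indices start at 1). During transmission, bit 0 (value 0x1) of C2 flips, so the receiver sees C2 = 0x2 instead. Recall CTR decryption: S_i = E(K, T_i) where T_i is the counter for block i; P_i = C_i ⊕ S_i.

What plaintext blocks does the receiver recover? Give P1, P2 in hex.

Only C2 changed, to 0x2. In CTR, a change in C_i flips the same bit in P_i only; the keystream is unaffected. Decrypting the received ciphertext:
P1: T = 0x1, S = E(K, T) = 0xB; 0x7 ⊕ 0xB = 0xC.
P2: T = 0x2, S = E(K, T) = 0xA; 0x2 ⊕ 0xA = 0x8.
Blocks that differ from the original plaintext: P2.

P1 = 0xC, P2 = 0x8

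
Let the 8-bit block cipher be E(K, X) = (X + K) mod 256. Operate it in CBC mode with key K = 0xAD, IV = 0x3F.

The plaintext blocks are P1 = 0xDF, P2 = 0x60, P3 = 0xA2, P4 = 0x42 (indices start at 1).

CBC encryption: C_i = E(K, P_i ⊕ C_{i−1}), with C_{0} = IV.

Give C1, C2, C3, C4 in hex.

C1 = 0x8D, C2 = 0x9A, C3 = 0xE5, C4 = 0x54

C1: P1 ⊕ 0x3F = 0xE0; E(K, 0xE0) = 0x8D.
C2: P2 ⊕ 0x8D = 0xED; E(K, 0xED) = 0x9A.
C3: P3 ⊕ 0x9A = 0x38; E(K, 0x38) = 0xE5.
C4: P4 ⊕ 0xE5 = 0xA7; E(K, 0xA7) = 0x54.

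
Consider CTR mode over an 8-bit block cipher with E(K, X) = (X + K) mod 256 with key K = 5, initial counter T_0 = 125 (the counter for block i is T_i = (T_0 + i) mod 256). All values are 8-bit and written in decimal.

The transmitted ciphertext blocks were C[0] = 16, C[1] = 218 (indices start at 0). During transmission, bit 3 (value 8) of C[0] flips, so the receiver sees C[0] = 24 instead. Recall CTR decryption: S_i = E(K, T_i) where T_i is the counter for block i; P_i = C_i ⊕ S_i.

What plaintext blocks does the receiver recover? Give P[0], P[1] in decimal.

P[0] = 154, P[1] = 89

Only C[0] changed, to 24. In CTR, a change in C_i flips the same bit in P_i only; the keystream is unaffected. Decrypting the received ciphertext:
P[0]: T = 125, S = E(K, T) = 130; 24 ⊕ 130 = 154.
P[1]: T = 126, S = E(K, T) = 131; 218 ⊕ 131 = 89.
Blocks that differ from the original plaintext: P[0].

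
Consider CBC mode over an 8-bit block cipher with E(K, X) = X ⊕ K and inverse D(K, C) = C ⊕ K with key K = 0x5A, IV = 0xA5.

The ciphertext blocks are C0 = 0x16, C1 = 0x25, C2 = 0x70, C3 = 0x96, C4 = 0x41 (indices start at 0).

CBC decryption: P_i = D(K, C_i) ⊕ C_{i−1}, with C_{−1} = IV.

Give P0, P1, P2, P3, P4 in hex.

P0 = 0xE9, P1 = 0x69, P2 = 0x0F, P3 = 0xBC, P4 = 0x8D

P0: D(K, 0x16) = 0x4C; 0x4C ⊕ 0xA5 = 0xE9.
P1: D(K, 0x25) = 0x7F; 0x7F ⊕ 0x16 = 0x69.
P2: D(K, 0x70) = 0x2A; 0x2A ⊕ 0x25 = 0x0F.
P3: D(K, 0x96) = 0xCC; 0xCC ⊕ 0x70 = 0xBC.
P4: D(K, 0x41) = 0x1B; 0x1B ⊕ 0x96 = 0x8D.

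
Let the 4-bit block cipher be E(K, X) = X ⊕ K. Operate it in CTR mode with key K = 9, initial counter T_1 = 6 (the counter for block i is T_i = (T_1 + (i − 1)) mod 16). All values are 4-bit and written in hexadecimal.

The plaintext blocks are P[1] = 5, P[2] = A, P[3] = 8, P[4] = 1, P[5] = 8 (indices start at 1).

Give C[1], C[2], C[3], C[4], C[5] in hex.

CTR encryption: S_i = E(K, T_i) where T_i is the counter for block i; C_i = P_i ⊕ S_i.
C[1]: T = 6, S = E(K, T) = F; 5 ⊕ F = A.
C[2]: T = 7, S = E(K, T) = E; A ⊕ E = 4.
C[3]: T = 8, S = E(K, T) = 1; 8 ⊕ 1 = 9.
C[4]: T = 9, S = E(K, T) = 0; 1 ⊕ 0 = 1.
C[5]: T = A, S = E(K, T) = 3; 8 ⊕ 3 = B.

C[1] = A, C[2] = 4, C[3] = 9, C[4] = 1, C[5] = B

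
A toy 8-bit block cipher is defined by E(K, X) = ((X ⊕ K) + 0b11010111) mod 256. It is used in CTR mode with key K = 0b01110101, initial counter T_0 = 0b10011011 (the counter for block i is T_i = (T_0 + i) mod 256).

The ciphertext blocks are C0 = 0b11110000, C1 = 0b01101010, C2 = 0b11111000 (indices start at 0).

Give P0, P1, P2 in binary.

CTR decryption: S_i = E(K, T_i) where T_i is the counter for block i; P_i = C_i ⊕ S_i.
P0: T = 0b10011011, S = E(K, T) = 0b11000101; 0b11110000 ⊕ 0b11000101 = 0b00110101.
P1: T = 0b10011100, S = E(K, T) = 0b11000000; 0b01101010 ⊕ 0b11000000 = 0b10101010.
P2: T = 0b10011101, S = E(K, T) = 0b10111111; 0b11111000 ⊕ 0b10111111 = 0b01000111.

P0 = 0b00110101, P1 = 0b10101010, P2 = 0b01000111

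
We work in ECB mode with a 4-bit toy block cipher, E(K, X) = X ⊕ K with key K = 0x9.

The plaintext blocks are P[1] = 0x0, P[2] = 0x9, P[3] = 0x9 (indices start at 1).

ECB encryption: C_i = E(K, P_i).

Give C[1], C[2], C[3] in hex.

C[1]: E(K, 0x0) = 0x9.
C[2]: E(K, 0x9) = 0x0.
C[3]: E(K, 0x9) = 0x0.

C[1] = 0x9, C[2] = 0x0, C[3] = 0x0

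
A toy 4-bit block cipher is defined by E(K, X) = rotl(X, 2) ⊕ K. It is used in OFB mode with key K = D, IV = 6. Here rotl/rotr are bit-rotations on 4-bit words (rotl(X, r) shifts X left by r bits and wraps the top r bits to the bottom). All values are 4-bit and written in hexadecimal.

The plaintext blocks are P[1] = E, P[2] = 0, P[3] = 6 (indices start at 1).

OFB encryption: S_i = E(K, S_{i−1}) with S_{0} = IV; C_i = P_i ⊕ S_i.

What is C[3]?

C[1]: S = E(K, 6) = 4; E ⊕ 4 = A.
C[2]: S = E(K, 4) = C; 0 ⊕ C = C.
C[3]: S = E(K, C) = E; 6 ⊕ E = 8.

C[3] = 8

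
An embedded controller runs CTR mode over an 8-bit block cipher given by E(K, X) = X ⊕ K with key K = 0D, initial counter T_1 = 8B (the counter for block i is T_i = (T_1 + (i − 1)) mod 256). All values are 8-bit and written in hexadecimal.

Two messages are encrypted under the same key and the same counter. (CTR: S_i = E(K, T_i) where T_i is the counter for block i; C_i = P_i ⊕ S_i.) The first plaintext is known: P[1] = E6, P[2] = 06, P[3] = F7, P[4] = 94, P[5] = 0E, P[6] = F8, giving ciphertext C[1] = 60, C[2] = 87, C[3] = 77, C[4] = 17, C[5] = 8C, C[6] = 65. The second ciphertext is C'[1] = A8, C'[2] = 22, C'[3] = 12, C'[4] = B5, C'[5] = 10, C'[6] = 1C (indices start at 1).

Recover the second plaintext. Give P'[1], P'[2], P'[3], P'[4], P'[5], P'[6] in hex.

In CTR with a reused counter, both messages share the same keystream S_i, so C_i ⊕ C'_i = P_i ⊕ P'_i and thus P'_i = P_i ⊕ C_i ⊕ C'_i.
P'[1]: E6 ⊕ 60 ⊕ A8 = 2E.
P'[2]: 06 ⊕ 87 ⊕ 22 = A3.
P'[3]: F7 ⊕ 77 ⊕ 12 = 92.
P'[4]: 94 ⊕ 17 ⊕ B5 = 36.
P'[5]: 0E ⊕ 8C ⊕ 10 = 92.
P'[6]: F8 ⊕ 65 ⊕ 1C = 81.

P'[1] = 2E, P'[2] = A3, P'[3] = 92, P'[4] = 36, P'[5] = 92, P'[6] = 81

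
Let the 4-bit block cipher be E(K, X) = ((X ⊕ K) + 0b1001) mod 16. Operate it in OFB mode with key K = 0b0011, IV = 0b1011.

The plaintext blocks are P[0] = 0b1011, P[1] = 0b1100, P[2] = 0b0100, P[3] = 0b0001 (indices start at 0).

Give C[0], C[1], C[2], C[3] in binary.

OFB encryption: S_i = E(K, S_{i−1}) with S_{−1} = IV; C_i = P_i ⊕ S_i.
C[0]: S = E(K, 0b1011) = 0b0001; 0b1011 ⊕ 0b0001 = 0b1010.
C[1]: S = E(K, 0b0001) = 0b1011; 0b1100 ⊕ 0b1011 = 0b0111.
C[2]: S = E(K, 0b1011) = 0b0001; 0b0100 ⊕ 0b0001 = 0b0101.
C[3]: S = E(K, 0b0001) = 0b1011; 0b0001 ⊕ 0b1011 = 0b1010.

C[0] = 0b1010, C[1] = 0b0111, C[2] = 0b0101, C[3] = 0b1010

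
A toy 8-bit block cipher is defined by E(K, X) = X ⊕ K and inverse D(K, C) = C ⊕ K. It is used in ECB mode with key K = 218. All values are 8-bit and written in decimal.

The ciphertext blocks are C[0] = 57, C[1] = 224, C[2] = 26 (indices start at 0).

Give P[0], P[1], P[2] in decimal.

ECB decryption: P_i = D(K, C_i).
P[0]: D(K, 57) = 227.
P[1]: D(K, 224) = 58.
P[2]: D(K, 26) = 192.

P[0] = 227, P[1] = 58, P[2] = 192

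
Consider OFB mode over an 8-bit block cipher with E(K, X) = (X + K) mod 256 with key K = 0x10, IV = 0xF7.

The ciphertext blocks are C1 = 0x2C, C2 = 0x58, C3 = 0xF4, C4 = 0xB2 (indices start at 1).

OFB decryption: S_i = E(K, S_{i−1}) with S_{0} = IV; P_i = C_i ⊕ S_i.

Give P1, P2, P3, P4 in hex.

P1: S = E(K, 0xF7) = 0x07; 0x2C ⊕ 0x07 = 0x2B.
P2: S = E(K, 0x07) = 0x17; 0x58 ⊕ 0x17 = 0x4F.
P3: S = E(K, 0x17) = 0x27; 0xF4 ⊕ 0x27 = 0xD3.
P4: S = E(K, 0x27) = 0x37; 0xB2 ⊕ 0x37 = 0x85.

P1 = 0x2B, P2 = 0x4F, P3 = 0xD3, P4 = 0x85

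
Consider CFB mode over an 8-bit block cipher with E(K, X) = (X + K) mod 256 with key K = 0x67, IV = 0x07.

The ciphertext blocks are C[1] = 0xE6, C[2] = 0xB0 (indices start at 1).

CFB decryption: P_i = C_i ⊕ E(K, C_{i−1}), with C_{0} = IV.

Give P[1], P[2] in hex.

P[1]: E(K, 0x07) = 0x6E; 0xE6 ⊕ 0x6E = 0x88.
P[2]: E(K, 0xE6) = 0x4D; 0xB0 ⊕ 0x4D = 0xFD.

P[1] = 0x88, P[2] = 0xFD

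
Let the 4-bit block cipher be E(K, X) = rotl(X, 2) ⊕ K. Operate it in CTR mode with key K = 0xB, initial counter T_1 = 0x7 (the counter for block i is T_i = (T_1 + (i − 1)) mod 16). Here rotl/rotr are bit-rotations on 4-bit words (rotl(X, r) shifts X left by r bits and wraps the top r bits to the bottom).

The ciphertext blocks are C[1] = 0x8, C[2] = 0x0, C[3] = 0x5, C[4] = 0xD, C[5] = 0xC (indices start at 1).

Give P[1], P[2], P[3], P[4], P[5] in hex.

CTR decryption: S_i = E(K, T_i) where T_i is the counter for block i; P_i = C_i ⊕ S_i.
P[1]: T = 0x7, S = E(K, T) = 0x6; 0x8 ⊕ 0x6 = 0xE.
P[2]: T = 0x8, S = E(K, T) = 0x9; 0x0 ⊕ 0x9 = 0x9.
P[3]: T = 0x9, S = E(K, T) = 0xD; 0x5 ⊕ 0xD = 0x8.
P[4]: T = 0xA, S = E(K, T) = 0x1; 0xD ⊕ 0x1 = 0xC.
P[5]: T = 0xB, S = E(K, T) = 0x5; 0xC ⊕ 0x5 = 0x9.

P[1] = 0xE, P[2] = 0x9, P[3] = 0x8, P[4] = 0xC, P[5] = 0x9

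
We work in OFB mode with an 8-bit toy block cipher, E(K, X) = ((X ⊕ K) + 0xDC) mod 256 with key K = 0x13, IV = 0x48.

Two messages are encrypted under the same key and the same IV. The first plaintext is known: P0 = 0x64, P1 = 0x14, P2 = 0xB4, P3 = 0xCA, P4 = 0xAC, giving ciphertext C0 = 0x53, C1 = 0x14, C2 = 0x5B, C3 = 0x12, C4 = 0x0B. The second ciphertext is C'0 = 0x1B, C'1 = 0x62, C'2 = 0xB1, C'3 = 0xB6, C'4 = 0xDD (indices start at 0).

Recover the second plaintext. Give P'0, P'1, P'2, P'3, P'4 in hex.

P'0 = 0x2C, P'1 = 0x62, P'2 = 0x5E, P'3 = 0x6E, P'4 = 0x7A

In OFB with a reused IV, both messages share the same keystream S_i, so C_i ⊕ C'_i = P_i ⊕ P'_i and thus P'_i = P_i ⊕ C_i ⊕ C'_i.
P'0: 0x64 ⊕ 0x53 ⊕ 0x1B = 0x2C.
P'1: 0x14 ⊕ 0x14 ⊕ 0x62 = 0x62.
P'2: 0xB4 ⊕ 0x5B ⊕ 0xB1 = 0x5E.
P'3: 0xCA ⊕ 0x12 ⊕ 0xB6 = 0x6E.
P'4: 0xAC ⊕ 0x0B ⊕ 0xDD = 0x7A.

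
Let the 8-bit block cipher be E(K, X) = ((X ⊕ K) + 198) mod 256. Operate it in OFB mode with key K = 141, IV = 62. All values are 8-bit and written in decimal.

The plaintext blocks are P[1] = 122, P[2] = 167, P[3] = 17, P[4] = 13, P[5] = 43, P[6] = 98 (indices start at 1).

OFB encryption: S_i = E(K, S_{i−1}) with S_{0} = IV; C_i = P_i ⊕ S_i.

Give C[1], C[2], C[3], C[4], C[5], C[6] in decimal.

C[1]: S = E(K, 62) = 121; 122 ⊕ 121 = 3.
C[2]: S = E(K, 121) = 186; 167 ⊕ 186 = 29.
C[3]: S = E(K, 186) = 253; 17 ⊕ 253 = 236.
C[4]: S = E(K, 253) = 54; 13 ⊕ 54 = 59.
C[5]: S = E(K, 54) = 129; 43 ⊕ 129 = 170.
C[6]: S = E(K, 129) = 210; 98 ⊕ 210 = 176.

C[1] = 3, C[2] = 29, C[3] = 236, C[4] = 59, C[5] = 170, C[6] = 176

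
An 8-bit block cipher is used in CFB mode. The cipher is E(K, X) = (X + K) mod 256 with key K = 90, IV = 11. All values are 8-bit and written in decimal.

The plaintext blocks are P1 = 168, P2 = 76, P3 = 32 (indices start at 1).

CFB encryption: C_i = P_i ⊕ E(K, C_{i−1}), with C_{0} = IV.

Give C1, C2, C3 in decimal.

C1 = 205, C2 = 107, C3 = 229

C1: E(K, 11) = 101; 168 ⊕ 101 = 205.
C2: E(K, 205) = 39; 76 ⊕ 39 = 107.
C3: E(K, 107) = 197; 32 ⊕ 197 = 229.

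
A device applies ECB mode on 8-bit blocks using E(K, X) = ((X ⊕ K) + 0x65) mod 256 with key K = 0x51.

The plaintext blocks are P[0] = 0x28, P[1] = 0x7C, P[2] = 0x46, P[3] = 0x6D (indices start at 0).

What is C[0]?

C[0] = 0xDE

ECB encryption: C_i = E(K, P_i).
C[0]: E(K, 0x28) = 0xDE.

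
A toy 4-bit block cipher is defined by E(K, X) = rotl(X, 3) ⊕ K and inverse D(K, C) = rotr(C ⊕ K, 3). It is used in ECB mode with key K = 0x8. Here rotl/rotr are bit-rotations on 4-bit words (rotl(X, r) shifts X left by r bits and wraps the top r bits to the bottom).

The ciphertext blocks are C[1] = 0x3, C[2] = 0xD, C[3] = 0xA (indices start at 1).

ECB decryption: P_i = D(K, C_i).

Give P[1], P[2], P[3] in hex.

P[1]: D(K, 0x3) = 0x7.
P[2]: D(K, 0xD) = 0xA.
P[3]: D(K, 0xA) = 0x4.

P[1] = 0x7, P[2] = 0xA, P[3] = 0x4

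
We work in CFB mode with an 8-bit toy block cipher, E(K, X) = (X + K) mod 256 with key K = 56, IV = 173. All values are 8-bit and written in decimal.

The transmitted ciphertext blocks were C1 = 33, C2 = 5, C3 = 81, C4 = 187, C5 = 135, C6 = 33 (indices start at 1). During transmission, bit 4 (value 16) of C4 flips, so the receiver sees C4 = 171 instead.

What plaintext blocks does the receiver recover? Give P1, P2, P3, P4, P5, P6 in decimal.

P1 = 196, P2 = 92, P3 = 108, P4 = 34, P5 = 100, P6 = 158

CFB decryption: P_i = C_i ⊕ E(K, C_{i−1}), with C_{0} = IV.
Only C4 changed, to 171. In CFB, a change in C_i flips the same bit in P_i and garbles P_{i+1}. Decrypting the received ciphertext:
P1: E(K, 173) = 229; 33 ⊕ 229 = 196.
P2: E(K, 33) = 89; 5 ⊕ 89 = 92.
P3: E(K, 5) = 61; 81 ⊕ 61 = 108.
P4: E(K, 81) = 137; 171 ⊕ 137 = 34.
P5: E(K, 171) = 227; 135 ⊕ 227 = 100.
P6: E(K, 135) = 191; 33 ⊕ 191 = 158.
Blocks that differ from the original plaintext: P4, P5.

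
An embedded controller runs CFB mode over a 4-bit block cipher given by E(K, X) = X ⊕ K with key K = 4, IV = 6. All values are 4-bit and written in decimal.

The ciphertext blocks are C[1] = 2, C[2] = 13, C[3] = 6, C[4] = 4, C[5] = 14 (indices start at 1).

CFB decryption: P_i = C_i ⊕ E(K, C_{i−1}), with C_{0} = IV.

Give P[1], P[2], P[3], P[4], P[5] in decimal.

P[1] = 0, P[2] = 11, P[3] = 15, P[4] = 6, P[5] = 14

P[1]: E(K, 6) = 2; 2 ⊕ 2 = 0.
P[2]: E(K, 2) = 6; 13 ⊕ 6 = 11.
P[3]: E(K, 13) = 9; 6 ⊕ 9 = 15.
P[4]: E(K, 6) = 2; 4 ⊕ 2 = 6.
P[5]: E(K, 4) = 0; 14 ⊕ 0 = 14.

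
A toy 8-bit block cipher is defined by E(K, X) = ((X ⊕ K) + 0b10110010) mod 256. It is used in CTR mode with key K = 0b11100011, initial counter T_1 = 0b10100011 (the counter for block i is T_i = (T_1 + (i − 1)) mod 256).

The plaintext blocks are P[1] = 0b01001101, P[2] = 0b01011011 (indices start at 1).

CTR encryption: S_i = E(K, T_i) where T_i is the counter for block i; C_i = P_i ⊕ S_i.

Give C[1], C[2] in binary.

C[1] = 0b10111111, C[2] = 0b10100010

C[1]: T = 0b10100011, S = E(K, T) = 0b11110010; 0b01001101 ⊕ 0b11110010 = 0b10111111.
C[2]: T = 0b10100100, S = E(K, T) = 0b11111001; 0b01011011 ⊕ 0b11111001 = 0b10100010.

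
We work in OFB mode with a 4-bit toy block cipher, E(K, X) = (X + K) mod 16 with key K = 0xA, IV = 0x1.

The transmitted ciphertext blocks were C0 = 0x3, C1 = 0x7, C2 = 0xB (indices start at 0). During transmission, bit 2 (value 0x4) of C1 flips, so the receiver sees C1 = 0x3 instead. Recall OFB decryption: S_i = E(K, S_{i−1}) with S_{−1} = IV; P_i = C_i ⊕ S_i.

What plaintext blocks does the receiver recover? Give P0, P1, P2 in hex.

P0 = 0x8, P1 = 0x6, P2 = 0x4

Only C1 changed, to 0x3. In OFB, a change in C_i flips the same bit in P_i only; the keystream is unaffected. Decrypting the received ciphertext:
P0: S = E(K, 0x1) = 0xB; 0x3 ⊕ 0xB = 0x8.
P1: S = E(K, 0xB) = 0x5; 0x3 ⊕ 0x5 = 0x6.
P2: S = E(K, 0x5) = 0xF; 0xB ⊕ 0xF = 0x4.
Blocks that differ from the original plaintext: P1.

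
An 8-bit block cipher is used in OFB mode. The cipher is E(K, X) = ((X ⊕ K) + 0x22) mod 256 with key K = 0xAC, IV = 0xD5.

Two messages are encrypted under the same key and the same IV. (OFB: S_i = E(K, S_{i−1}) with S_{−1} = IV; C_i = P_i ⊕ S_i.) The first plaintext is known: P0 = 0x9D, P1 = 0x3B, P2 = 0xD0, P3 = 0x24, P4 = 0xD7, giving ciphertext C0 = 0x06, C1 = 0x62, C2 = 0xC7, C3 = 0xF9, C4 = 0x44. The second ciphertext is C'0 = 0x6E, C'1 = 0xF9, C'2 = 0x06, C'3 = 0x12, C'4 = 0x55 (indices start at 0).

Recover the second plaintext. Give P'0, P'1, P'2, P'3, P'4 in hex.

P'0 = 0xF5, P'1 = 0xA0, P'2 = 0x11, P'3 = 0xCF, P'4 = 0xC6

In OFB with a reused IV, both messages share the same keystream S_i, so C_i ⊕ C'_i = P_i ⊕ P'_i and thus P'_i = P_i ⊕ C_i ⊕ C'_i.
P'0: 0x9D ⊕ 0x06 ⊕ 0x6E = 0xF5.
P'1: 0x3B ⊕ 0x62 ⊕ 0xF9 = 0xA0.
P'2: 0xD0 ⊕ 0xC7 ⊕ 0x06 = 0x11.
P'3: 0x24 ⊕ 0xF9 ⊕ 0x12 = 0xCF.
P'4: 0xD7 ⊕ 0x44 ⊕ 0x55 = 0xC6.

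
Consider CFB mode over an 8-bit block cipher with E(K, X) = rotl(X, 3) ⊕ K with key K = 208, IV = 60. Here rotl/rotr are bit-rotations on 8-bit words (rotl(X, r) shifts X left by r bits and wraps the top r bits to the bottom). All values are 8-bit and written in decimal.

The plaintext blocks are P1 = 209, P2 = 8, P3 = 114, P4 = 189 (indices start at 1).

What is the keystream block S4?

CFB encryption: C_i = P_i ⊕ E(K, C_{i−1}), with C_{0} = IV.
C1: E(K, 60) = 49; 209 ⊕ 49 = 224.
C2: E(K, 224) = 215; 8 ⊕ 215 = 223.
C3: E(K, 223) = 46; 114 ⊕ 46 = 92.
C4: E(K, 92) = 50; 189 ⊕ 50 = 143.
So S4 = 50.

50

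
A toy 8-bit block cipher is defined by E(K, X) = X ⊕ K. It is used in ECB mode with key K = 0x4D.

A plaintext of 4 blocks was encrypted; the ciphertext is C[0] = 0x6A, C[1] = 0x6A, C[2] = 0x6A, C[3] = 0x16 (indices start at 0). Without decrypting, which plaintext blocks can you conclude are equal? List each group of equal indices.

ECB encrypts each block independently with the same key, so equal ciphertext blocks imply equal plaintext blocks.
C[0] = C[1] = C[2] = 0x6A, so P[0] = P[1] = P[2].

P[0] = P[1] = P[2]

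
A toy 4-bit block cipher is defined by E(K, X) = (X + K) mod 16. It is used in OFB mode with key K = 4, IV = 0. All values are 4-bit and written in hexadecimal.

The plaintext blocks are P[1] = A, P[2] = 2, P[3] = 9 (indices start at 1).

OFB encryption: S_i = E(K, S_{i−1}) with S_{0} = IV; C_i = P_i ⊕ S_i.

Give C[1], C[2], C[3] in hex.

C[1] = E, C[2] = A, C[3] = 5

C[1]: S = E(K, 0) = 4; A ⊕ 4 = E.
C[2]: S = E(K, 4) = 8; 2 ⊕ 8 = A.
C[3]: S = E(K, 8) = C; 9 ⊕ C = 5.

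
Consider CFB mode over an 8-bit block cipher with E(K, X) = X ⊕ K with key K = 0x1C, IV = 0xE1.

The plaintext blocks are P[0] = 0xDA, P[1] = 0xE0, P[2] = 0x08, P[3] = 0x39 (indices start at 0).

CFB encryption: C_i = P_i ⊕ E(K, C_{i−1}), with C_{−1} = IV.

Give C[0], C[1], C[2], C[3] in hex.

C[0] = 0x27, C[1] = 0xDB, C[2] = 0xCF, C[3] = 0xEA

C[0]: E(K, 0xE1) = 0xFD; 0xDA ⊕ 0xFD = 0x27.
C[1]: E(K, 0x27) = 0x3B; 0xE0 ⊕ 0x3B = 0xDB.
C[2]: E(K, 0xDB) = 0xC7; 0x08 ⊕ 0xC7 = 0xCF.
C[3]: E(K, 0xCF) = 0xD3; 0x39 ⊕ 0xD3 = 0xEA.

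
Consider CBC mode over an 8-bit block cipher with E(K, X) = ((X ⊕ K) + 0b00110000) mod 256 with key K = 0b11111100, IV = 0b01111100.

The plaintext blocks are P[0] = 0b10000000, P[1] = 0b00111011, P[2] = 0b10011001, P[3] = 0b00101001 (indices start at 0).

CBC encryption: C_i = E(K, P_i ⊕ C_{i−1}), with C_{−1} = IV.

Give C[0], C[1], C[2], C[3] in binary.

C[0] = 0b00110000, C[1] = 0b00100111, C[2] = 0b01110010, C[3] = 0b11010111

C[0]: P[0] ⊕ 0b01111100 = 0b11111100; E(K, 0b11111100) = 0b00110000.
C[1]: P[1] ⊕ 0b00110000 = 0b00001011; E(K, 0b00001011) = 0b00100111.
C[2]: P[2] ⊕ 0b00100111 = 0b10111110; E(K, 0b10111110) = 0b01110010.
C[3]: P[3] ⊕ 0b01110010 = 0b01011011; E(K, 0b01011011) = 0b11010111.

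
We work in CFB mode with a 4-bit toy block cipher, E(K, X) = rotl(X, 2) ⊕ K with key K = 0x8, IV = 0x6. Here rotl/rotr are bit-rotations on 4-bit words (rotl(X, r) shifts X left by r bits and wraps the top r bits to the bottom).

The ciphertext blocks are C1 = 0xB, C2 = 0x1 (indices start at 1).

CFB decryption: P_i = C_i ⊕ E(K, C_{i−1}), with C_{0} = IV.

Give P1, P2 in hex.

P1: E(K, 0x6) = 0x1; 0xB ⊕ 0x1 = 0xA.
P2: E(K, 0xB) = 0x6; 0x1 ⊕ 0x6 = 0x7.

P1 = 0xA, P2 = 0x7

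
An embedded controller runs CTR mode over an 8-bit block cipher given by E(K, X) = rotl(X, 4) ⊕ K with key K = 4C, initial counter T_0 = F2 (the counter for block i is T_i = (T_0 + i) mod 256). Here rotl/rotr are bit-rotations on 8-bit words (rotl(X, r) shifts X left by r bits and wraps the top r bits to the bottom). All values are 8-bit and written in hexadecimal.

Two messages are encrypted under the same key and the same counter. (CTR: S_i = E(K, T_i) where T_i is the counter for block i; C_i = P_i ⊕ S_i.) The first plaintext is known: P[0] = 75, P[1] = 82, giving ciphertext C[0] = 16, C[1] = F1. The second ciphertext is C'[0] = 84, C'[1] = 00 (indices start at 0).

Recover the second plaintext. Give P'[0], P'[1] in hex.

In CTR with a reused counter, both messages share the same keystream S_i, so C_i ⊕ C'_i = P_i ⊕ P'_i and thus P'_i = P_i ⊕ C_i ⊕ C'_i.
P'[0]: 75 ⊕ 16 ⊕ 84 = E7.
P'[1]: 82 ⊕ F1 ⊕ 00 = 73.

P'[0] = E7, P'[1] = 73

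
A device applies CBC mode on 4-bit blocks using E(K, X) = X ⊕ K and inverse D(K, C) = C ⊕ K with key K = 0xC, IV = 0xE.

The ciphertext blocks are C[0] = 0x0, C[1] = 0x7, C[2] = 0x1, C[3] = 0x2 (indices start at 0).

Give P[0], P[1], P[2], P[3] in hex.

P[0] = 0x2, P[1] = 0xB, P[2] = 0xA, P[3] = 0xF

CBC decryption: P_i = D(K, C_i) ⊕ C_{i−1}, with C_{−1} = IV.
P[0]: D(K, 0x0) = 0xC; 0xC ⊕ 0xE = 0x2.
P[1]: D(K, 0x7) = 0xB; 0xB ⊕ 0x0 = 0xB.
P[2]: D(K, 0x1) = 0xD; 0xD ⊕ 0x7 = 0xA.
P[3]: D(K, 0x2) = 0xE; 0xE ⊕ 0x1 = 0xF.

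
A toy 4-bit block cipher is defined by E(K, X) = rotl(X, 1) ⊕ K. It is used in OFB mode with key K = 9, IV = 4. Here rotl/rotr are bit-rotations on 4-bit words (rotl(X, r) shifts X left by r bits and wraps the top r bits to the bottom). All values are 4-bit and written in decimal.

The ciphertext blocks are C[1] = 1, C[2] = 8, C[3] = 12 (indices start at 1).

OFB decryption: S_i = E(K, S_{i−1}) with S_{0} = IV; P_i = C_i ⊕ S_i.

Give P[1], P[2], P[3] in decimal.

P[1] = 0, P[2] = 3, P[3] = 2

P[1]: S = E(K, 4) = 1; 1 ⊕ 1 = 0.
P[2]: S = E(K, 1) = 11; 8 ⊕ 11 = 3.
P[3]: S = E(K, 11) = 14; 12 ⊕ 14 = 2.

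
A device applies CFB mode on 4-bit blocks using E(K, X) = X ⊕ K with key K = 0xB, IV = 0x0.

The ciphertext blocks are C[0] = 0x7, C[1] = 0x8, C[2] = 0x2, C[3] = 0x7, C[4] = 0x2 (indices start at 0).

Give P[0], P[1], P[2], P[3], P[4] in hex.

P[0] = 0xC, P[1] = 0x4, P[2] = 0x1, P[3] = 0xE, P[4] = 0xE

CFB decryption: P_i = C_i ⊕ E(K, C_{i−1}), with C_{−1} = IV.
P[0]: E(K, 0x0) = 0xB; 0x7 ⊕ 0xB = 0xC.
P[1]: E(K, 0x7) = 0xC; 0x8 ⊕ 0xC = 0x4.
P[2]: E(K, 0x8) = 0x3; 0x2 ⊕ 0x3 = 0x1.
P[3]: E(K, 0x2) = 0x9; 0x7 ⊕ 0x9 = 0xE.
P[4]: E(K, 0x7) = 0xC; 0x2 ⊕ 0xC = 0xE.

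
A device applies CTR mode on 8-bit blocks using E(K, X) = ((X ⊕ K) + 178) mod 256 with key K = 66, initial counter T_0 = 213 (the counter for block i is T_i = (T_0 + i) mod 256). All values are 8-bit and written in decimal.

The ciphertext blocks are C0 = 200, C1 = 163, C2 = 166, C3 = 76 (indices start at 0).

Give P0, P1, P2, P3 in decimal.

P0 = 129, P1 = 229, P2 = 225, P3 = 0

CTR decryption: S_i = E(K, T_i) where T_i is the counter for block i; P_i = C_i ⊕ S_i.
P0: T = 213, S = E(K, T) = 73; 200 ⊕ 73 = 129.
P1: T = 214, S = E(K, T) = 70; 163 ⊕ 70 = 229.
P2: T = 215, S = E(K, T) = 71; 166 ⊕ 71 = 225.
P3: T = 216, S = E(K, T) = 76; 76 ⊕ 76 = 0.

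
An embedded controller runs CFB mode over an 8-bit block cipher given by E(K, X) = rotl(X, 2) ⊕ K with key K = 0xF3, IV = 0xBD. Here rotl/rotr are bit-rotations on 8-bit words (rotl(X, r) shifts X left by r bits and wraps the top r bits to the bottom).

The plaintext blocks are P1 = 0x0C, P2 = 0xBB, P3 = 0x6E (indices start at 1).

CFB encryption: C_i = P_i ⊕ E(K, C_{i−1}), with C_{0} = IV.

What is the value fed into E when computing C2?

0x09

C1: E(K, 0xBD) = 0x05; 0x0C ⊕ 0x05 = 0x09.
C2: E(K, 0x09) = 0xD7; 0xBB ⊕ 0xD7 = 0x6C.
So the input to E for block 2 is 0x09.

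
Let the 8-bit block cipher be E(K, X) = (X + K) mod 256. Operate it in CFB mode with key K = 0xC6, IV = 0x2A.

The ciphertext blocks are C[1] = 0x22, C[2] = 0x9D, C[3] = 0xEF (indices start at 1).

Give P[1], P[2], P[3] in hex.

P[1] = 0xD2, P[2] = 0x75, P[3] = 0x8C

CFB decryption: P_i = C_i ⊕ E(K, C_{i−1}), with C_{0} = IV.
P[1]: E(K, 0x2A) = 0xF0; 0x22 ⊕ 0xF0 = 0xD2.
P[2]: E(K, 0x22) = 0xE8; 0x9D ⊕ 0xE8 = 0x75.
P[3]: E(K, 0x9D) = 0x63; 0xEF ⊕ 0x63 = 0x8C.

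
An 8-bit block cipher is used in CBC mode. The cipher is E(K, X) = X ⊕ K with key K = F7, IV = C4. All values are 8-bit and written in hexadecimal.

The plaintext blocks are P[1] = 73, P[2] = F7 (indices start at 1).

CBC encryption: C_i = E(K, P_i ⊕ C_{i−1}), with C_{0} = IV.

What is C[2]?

C[1]: P[1] ⊕ C4 = B7; E(K, B7) = 40.
C[2]: P[2] ⊕ 40 = B7; E(K, B7) = 40.

C[2] = 40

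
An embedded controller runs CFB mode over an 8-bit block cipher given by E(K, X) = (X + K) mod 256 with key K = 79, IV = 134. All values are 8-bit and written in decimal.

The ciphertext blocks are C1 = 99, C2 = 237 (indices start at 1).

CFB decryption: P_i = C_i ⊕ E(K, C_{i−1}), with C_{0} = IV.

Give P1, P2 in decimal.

P1: E(K, 134) = 213; 99 ⊕ 213 = 182.
P2: E(K, 99) = 178; 237 ⊕ 178 = 95.

P1 = 182, P2 = 95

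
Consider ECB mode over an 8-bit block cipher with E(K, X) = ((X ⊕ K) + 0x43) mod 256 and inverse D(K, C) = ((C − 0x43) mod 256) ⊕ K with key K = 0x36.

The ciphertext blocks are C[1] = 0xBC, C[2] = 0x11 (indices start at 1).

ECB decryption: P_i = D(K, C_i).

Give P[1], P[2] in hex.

P[1]: D(K, 0xBC) = 0x4F.
P[2]: D(K, 0x11) = 0xF8.

P[1] = 0x4F, P[2] = 0xF8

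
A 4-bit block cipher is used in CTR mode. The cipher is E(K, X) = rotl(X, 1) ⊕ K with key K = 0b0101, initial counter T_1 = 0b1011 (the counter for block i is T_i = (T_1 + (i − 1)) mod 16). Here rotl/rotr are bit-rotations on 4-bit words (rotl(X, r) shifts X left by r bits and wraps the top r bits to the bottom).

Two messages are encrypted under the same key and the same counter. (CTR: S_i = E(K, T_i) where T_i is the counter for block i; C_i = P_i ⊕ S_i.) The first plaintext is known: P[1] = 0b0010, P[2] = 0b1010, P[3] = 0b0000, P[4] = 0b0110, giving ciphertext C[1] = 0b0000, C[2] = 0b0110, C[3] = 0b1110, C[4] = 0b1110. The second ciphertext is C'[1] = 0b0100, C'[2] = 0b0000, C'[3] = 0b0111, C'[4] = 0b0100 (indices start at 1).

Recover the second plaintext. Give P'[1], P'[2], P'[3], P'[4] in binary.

In CTR with a reused counter, both messages share the same keystream S_i, so C_i ⊕ C'_i = P_i ⊕ P'_i and thus P'_i = P_i ⊕ C_i ⊕ C'_i.
P'[1]: 0b0010 ⊕ 0b0000 ⊕ 0b0100 = 0b0110.
P'[2]: 0b1010 ⊕ 0b0110 ⊕ 0b0000 = 0b1100.
P'[3]: 0b0000 ⊕ 0b1110 ⊕ 0b0111 = 0b1001.
P'[4]: 0b0110 ⊕ 0b1110 ⊕ 0b0100 = 0b1100.

P'[1] = 0b0110, P'[2] = 0b1100, P'[3] = 0b1001, P'[4] = 0b1100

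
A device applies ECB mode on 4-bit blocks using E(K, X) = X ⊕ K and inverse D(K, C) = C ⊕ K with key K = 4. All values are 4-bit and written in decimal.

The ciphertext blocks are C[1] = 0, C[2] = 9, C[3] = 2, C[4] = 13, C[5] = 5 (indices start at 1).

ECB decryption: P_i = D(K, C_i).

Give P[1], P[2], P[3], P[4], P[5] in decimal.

P[1]: D(K, 0) = 4.
P[2]: D(K, 9) = 13.
P[3]: D(K, 2) = 6.
P[4]: D(K, 13) = 9.
P[5]: D(K, 5) = 1.

P[1] = 4, P[2] = 13, P[3] = 6, P[4] = 9, P[5] = 1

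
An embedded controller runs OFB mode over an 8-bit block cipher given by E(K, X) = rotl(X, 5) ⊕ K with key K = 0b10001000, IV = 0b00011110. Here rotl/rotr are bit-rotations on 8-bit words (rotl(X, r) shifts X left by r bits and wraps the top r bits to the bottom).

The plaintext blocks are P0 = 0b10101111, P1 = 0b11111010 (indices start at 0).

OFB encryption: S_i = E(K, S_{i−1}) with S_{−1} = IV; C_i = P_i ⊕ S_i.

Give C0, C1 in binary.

C0 = 0b11100100, C1 = 0b00011011

C0: S = E(K, 0b00011110) = 0b01001011; 0b10101111 ⊕ 0b01001011 = 0b11100100.
C1: S = E(K, 0b01001011) = 0b11100001; 0b11111010 ⊕ 0b11100001 = 0b00011011.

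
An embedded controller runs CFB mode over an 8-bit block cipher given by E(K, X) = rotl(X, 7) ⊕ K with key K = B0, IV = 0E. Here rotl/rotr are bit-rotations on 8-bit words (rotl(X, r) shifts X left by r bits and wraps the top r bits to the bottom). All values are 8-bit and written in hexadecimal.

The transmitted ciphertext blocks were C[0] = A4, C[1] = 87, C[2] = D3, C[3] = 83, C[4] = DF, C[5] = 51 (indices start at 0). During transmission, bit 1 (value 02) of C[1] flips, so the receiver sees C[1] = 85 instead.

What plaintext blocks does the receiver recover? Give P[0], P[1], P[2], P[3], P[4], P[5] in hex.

P[0] = 13, P[1] = 67, P[2] = A1, P[3] = DA, P[4] = AE, P[5] = 0E

CFB decryption: P_i = C_i ⊕ E(K, C_{i−1}), with C_{−1} = IV.
Only C[1] changed, to 85. In CFB, a change in C_i flips the same bit in P_i and garbles P_{i+1}. Decrypting the received ciphertext:
P[0]: E(K, 0E) = B7; A4 ⊕ B7 = 13.
P[1]: E(K, A4) = E2; 85 ⊕ E2 = 67.
P[2]: E(K, 85) = 72; D3 ⊕ 72 = A1.
P[3]: E(K, D3) = 59; 83 ⊕ 59 = DA.
P[4]: E(K, 83) = 71; DF ⊕ 71 = AE.
P[5]: E(K, DF) = 5F; 51 ⊕ 5F = 0E.
Blocks that differ from the original plaintext: P[1], P[2].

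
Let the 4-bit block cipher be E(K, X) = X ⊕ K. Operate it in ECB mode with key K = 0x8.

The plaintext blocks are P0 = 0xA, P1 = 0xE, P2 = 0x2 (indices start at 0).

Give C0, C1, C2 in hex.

C0 = 0x2, C1 = 0x6, C2 = 0xA

ECB encryption: C_i = E(K, P_i).
C0: E(K, 0xA) = 0x2.
C1: E(K, 0xE) = 0x6.
C2: E(K, 0x2) = 0xA.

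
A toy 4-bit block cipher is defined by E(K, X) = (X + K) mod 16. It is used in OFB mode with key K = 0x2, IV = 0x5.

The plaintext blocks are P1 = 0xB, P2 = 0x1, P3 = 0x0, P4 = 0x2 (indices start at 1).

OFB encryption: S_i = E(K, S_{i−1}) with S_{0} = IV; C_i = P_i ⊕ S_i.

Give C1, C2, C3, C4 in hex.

C1: S = E(K, 0x5) = 0x7; 0xB ⊕ 0x7 = 0xC.
C2: S = E(K, 0x7) = 0x9; 0x1 ⊕ 0x9 = 0x8.
C3: S = E(K, 0x9) = 0xB; 0x0 ⊕ 0xB = 0xB.
C4: S = E(K, 0xB) = 0xD; 0x2 ⊕ 0xD = 0xF.

C1 = 0xC, C2 = 0x8, C3 = 0xB, C4 = 0xF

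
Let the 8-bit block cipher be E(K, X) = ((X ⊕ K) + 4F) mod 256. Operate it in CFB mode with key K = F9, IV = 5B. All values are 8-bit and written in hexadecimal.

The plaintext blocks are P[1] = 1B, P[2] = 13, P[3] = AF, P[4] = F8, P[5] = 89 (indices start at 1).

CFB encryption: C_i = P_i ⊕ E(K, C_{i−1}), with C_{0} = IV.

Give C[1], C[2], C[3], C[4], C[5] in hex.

C[1] = EA, C[2] = 71, C[3] = 78, C[4] = 28, C[5] = A9

C[1]: E(K, 5B) = F1; 1B ⊕ F1 = EA.
C[2]: E(K, EA) = 62; 13 ⊕ 62 = 71.
C[3]: E(K, 71) = D7; AF ⊕ D7 = 78.
C[4]: E(K, 78) = D0; F8 ⊕ D0 = 28.
C[5]: E(K, 28) = 20; 89 ⊕ 20 = A9.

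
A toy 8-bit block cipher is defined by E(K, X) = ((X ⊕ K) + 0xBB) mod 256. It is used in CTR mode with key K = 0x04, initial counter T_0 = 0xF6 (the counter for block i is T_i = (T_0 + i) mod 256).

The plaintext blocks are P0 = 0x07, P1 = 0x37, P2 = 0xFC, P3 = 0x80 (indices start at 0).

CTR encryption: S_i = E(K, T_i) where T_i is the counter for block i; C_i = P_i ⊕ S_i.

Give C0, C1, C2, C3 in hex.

C0: T = 0xF6, S = E(K, T) = 0xAD; 0x07 ⊕ 0xAD = 0xAA.
C1: T = 0xF7, S = E(K, T) = 0xAE; 0x37 ⊕ 0xAE = 0x99.
C2: T = 0xF8, S = E(K, T) = 0xB7; 0xFC ⊕ 0xB7 = 0x4B.
C3: T = 0xF9, S = E(K, T) = 0xB8; 0x80 ⊕ 0xB8 = 0x38.

C0 = 0xAA, C1 = 0x99, C2 = 0x4B, C3 = 0x38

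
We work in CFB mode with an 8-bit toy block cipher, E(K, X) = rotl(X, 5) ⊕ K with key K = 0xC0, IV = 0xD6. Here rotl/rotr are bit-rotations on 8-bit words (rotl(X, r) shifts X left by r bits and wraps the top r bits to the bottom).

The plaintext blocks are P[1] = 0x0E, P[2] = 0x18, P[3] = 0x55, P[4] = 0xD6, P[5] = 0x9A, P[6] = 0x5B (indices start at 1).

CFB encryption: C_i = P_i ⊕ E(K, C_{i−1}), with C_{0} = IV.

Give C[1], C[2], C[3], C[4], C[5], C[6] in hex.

C[1]: E(K, 0xD6) = 0x1A; 0x0E ⊕ 0x1A = 0x14.
C[2]: E(K, 0x14) = 0x42; 0x18 ⊕ 0x42 = 0x5A.
C[3]: E(K, 0x5A) = 0x8B; 0x55 ⊕ 0x8B = 0xDE.
C[4]: E(K, 0xDE) = 0x1B; 0xD6 ⊕ 0x1B = 0xCD.
C[5]: E(K, 0xCD) = 0x79; 0x9A ⊕ 0x79 = 0xE3.
C[6]: E(K, 0xE3) = 0xBC; 0x5B ⊕ 0xBC = 0xE7.

C[1] = 0x14, C[2] = 0x5A, C[3] = 0xDE, C[4] = 0xCD, C[5] = 0xE3, C[6] = 0xE7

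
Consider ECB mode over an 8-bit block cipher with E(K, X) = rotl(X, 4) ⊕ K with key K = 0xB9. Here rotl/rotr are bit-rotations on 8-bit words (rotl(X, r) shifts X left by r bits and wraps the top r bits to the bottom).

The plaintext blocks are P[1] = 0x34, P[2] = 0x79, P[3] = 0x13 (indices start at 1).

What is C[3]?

C[3] = 0x88

ECB encryption: C_i = E(K, P_i).
C[3]: E(K, 0x13) = 0x88.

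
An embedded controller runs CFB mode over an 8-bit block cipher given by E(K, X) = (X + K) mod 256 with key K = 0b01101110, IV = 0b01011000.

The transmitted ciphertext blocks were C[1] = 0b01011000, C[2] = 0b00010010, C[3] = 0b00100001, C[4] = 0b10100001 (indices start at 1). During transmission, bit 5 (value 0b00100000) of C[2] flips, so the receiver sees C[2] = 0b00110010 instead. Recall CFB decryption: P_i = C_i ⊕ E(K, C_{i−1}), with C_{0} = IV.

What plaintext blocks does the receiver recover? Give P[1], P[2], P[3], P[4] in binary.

P[1] = 0b10011110, P[2] = 0b11110100, P[3] = 0b10000001, P[4] = 0b00101110

Only C[2] changed, to 0b00110010. In CFB, a change in C_i flips the same bit in P_i and garbles P_{i+1}. Decrypting the received ciphertext:
P[1]: E(K, 0b01011000) = 0b11000110; 0b01011000 ⊕ 0b11000110 = 0b10011110.
P[2]: E(K, 0b01011000) = 0b11000110; 0b00110010 ⊕ 0b11000110 = 0b11110100.
P[3]: E(K, 0b00110010) = 0b10100000; 0b00100001 ⊕ 0b10100000 = 0b10000001.
P[4]: E(K, 0b00100001) = 0b10001111; 0b10100001 ⊕ 0b10001111 = 0b00101110.
Blocks that differ from the original plaintext: P[2], P[3].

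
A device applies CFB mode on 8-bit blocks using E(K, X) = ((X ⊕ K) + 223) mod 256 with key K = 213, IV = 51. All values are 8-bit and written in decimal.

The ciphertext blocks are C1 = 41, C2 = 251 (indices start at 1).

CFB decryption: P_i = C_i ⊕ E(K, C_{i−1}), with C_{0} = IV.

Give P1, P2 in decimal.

P1 = 236, P2 = 32

P1: E(K, 51) = 197; 41 ⊕ 197 = 236.
P2: E(K, 41) = 219; 251 ⊕ 219 = 32.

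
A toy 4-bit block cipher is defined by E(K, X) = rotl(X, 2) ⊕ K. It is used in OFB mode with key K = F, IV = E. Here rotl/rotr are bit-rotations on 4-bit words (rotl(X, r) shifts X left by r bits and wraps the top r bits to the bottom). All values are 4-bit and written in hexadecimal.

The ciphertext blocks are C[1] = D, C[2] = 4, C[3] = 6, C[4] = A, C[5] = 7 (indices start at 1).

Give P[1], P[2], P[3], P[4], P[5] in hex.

P[1] = 9, P[2] = A, P[3] = 2, P[4] = 4, P[5] = 3

OFB decryption: S_i = E(K, S_{i−1}) with S_{0} = IV; P_i = C_i ⊕ S_i.
P[1]: S = E(K, E) = 4; D ⊕ 4 = 9.
P[2]: S = E(K, 4) = E; 4 ⊕ E = A.
P[3]: S = E(K, E) = 4; 6 ⊕ 4 = 2.
P[4]: S = E(K, 4) = E; A ⊕ E = 4.
P[5]: S = E(K, E) = 4; 7 ⊕ 4 = 3.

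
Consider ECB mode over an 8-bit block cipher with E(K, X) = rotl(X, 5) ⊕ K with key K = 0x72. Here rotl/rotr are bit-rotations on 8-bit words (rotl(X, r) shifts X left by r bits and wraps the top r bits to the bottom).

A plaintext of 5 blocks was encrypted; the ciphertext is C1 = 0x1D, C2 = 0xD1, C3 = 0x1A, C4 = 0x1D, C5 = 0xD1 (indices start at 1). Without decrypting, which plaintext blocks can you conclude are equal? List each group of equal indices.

P1 = P4; P2 = P5

ECB encrypts each block independently with the same key, so equal ciphertext blocks imply equal plaintext blocks.
C1 = C4 = 0x1D, so P1 = P4.
C2 = C5 = 0xD1, so P2 = P5.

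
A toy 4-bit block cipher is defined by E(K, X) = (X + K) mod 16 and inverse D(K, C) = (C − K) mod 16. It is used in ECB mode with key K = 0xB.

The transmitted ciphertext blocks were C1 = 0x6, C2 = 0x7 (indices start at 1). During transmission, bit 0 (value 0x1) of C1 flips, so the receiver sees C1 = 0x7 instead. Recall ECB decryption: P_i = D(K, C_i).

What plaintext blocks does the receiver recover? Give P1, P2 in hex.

Only C1 changed, to 0x7. In ECB, a change in C_i affects only P_i. Decrypting the received ciphertext:
P1: D(K, 0x7) = 0xC.
P2: D(K, 0x7) = 0xC.
Blocks that differ from the original plaintext: P1.

P1 = 0xC, P2 = 0xC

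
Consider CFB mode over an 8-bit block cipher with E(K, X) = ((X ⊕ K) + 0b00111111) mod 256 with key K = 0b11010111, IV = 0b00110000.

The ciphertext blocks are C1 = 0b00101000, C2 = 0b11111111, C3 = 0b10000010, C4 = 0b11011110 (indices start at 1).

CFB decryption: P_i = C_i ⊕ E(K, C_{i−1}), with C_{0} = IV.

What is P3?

P3: E(K, 0b11111111) = 0b01100111; 0b10000010 ⊕ 0b01100111 = 0b11100101.

P3 = 0b11100101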